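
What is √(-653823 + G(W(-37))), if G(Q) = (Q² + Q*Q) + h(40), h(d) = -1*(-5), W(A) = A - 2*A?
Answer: 2*I*√162770 ≈ 806.9*I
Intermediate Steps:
W(A) = -A
h(d) = 5
G(Q) = 5 + 2*Q² (G(Q) = (Q² + Q*Q) + 5 = (Q² + Q²) + 5 = 2*Q² + 5 = 5 + 2*Q²)
√(-653823 + G(W(-37))) = √(-653823 + (5 + 2*(-1*(-37))²)) = √(-653823 + (5 + 2*37²)) = √(-653823 + (5 + 2*1369)) = √(-653823 + (5 + 2738)) = √(-653823 + 2743) = √(-651080) = 2*I*√162770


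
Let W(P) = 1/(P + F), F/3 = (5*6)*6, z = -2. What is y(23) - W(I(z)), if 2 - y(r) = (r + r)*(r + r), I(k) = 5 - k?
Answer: -1156359/547 ≈ -2114.0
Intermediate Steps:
F = 540 (F = 3*((5*6)*6) = 3*(30*6) = 3*180 = 540)
W(P) = 1/(540 + P) (W(P) = 1/(P + 540) = 1/(540 + P))
y(r) = 2 - 4*r² (y(r) = 2 - (r + r)*(r + r) = 2 - 2*r*2*r = 2 - 4*r²)
y(23) - W(I(z)) = (2 - 4*23²) - 1/(540 + (5 - 1*(-2))) = (2 - 4*529) - 1/(540 + (5 + 2)) = (2 - 2116) - 1/(540 + 7) = -2114 - 1/547 = -1156359/547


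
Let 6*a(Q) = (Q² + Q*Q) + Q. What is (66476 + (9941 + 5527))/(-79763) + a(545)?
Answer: 47426189321/478578 ≈ 99098.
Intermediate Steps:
a(Q) = Q²/3 + Q/6 (a(Q) = ((Q² + Q*Q) + Q)/6 = ((Q² + Q²) + Q)/6 = (2*Q² + Q)/6 = (Q + 2*Q²)/6 = Q²/3 + Q/6)
(66476 + (9941 + 5527))/(-79763) + a(545) = (66476 + (9941 + 5527))/(-79763) + (⅙)*545*(1 + 2*545) = (66476 + 15468)*(-1/79763) + (⅙)*545*(1 + 1090) = 81944*(-1/79763) + (⅙)*545*1091 = -81944/79763 + 594595/6 = 47426189321/478578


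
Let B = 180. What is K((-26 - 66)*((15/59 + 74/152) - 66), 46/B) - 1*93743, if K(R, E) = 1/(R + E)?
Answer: -56784939609089/605751253 ≈ -93743.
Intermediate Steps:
K(R, E) = 1/(E + R)
K((-26 - 66)*((15/59 + 74/152) - 66), 46/B) - 1*93743 = 1/(46/180 + (-26 - 66)*((15/59 + 74/152) - 66)) - 1*93743 = 1/(46*(1/180) - 92*((15*(1/59) + 74*(1/152)) - 66)) - 93743 = 1/(23/90 - 92*((15/59 + 37/76) - 66)) - 93743 = 1/(23/90 - 92*(3323/4484 - 66)) - 93743 = 1/(23/90 - 92*(-292621/4484)) - 93743 = 1/(23/90 + 6730283/1121) - 93743 = 1/(605751253/100890) - 93743 = 100890/605751253 - 93743 = -56784939609089/605751253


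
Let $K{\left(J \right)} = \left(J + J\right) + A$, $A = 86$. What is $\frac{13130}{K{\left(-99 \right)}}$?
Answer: $- \frac{6565}{56} \approx -117.23$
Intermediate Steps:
$K{\left(J \right)} = 86 + 2 J$ ($K{\left(J \right)} = \left(J + J\right) + 86 = 2 J + 86 = 86 + 2 J$)
$\frac{13130}{K{\left(-99 \right)}} = \frac{13130}{86 + 2 \left(-99\right)} = \frac{13130}{86 - 198} = \frac{13130}{-112} = 13130 \left(- \frac{1}{112}\right) = - \frac{6565}{56}$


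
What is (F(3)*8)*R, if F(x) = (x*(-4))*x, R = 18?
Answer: -5184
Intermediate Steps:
F(x) = -4*x**2 (F(x) = (-4*x)*x = -4*x**2)
(F(3)*8)*R = (-4*3**2*8)*18 = (-4*9*8)*18 = -36*8*18 = -288*18 = -5184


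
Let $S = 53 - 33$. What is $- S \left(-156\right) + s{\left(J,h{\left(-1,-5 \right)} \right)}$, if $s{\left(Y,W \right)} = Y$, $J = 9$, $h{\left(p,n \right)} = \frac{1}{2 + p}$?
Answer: $3129$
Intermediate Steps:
$S = 20$
$- S \left(-156\right) + s{\left(J,h{\left(-1,-5 \right)} \right)} = \left(-1\right) 20 \left(-156\right) + 9 = \left(-20\right) \left(-156\right) + 9 = 3120 + 9 = 3129$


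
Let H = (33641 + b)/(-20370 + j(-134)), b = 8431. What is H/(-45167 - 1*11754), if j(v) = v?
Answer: 5259/145888523 ≈ 3.6048e-5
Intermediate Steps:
H = -5259/2563 (H = (33641 + 8431)/(-20370 - 134) = 42072/(-20504) = 42072*(-1/20504) = -5259/2563 ≈ -2.0519)
H/(-45167 - 1*11754) = -5259/(2563*(-45167 - 1*11754)) = -5259/(2563*(-45167 - 11754)) = -5259/2563/(-56921) = -5259/2563*(-1/56921) = 5259/145888523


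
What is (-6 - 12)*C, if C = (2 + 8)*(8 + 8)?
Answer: -2880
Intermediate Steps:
C = 160 (C = 10*16 = 160)
(-6 - 12)*C = (-6 - 12)*160 = -18*160 = -2880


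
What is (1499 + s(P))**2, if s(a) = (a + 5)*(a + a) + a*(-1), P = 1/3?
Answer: 182790400/81 ≈ 2.2567e+6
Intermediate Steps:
P = 1/3 ≈ 0.33333
s(a) = -a + 2*a*(5 + a) (s(a) = (5 + a)*(2*a) - a = 2*a*(5 + a) - a = -a + 2*a*(5 + a))
(1499 + s(P))**2 = (1499 + (9 + 2*(1/3))/3)**2 = (1499 + (9 + 2/3)/3)**2 = (1499 + (1/3)*(29/3))**2 = (1499 + 29/9)**2 = (13520/9)**2 = 182790400/81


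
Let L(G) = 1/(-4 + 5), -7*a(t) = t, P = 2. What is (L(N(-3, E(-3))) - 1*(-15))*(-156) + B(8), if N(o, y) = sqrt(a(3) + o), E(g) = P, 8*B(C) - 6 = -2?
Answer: -4991/2 ≈ -2495.5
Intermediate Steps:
B(C) = 1/2 (B(C) = 3/4 + (1/8)*(-2) = 3/4 - 1/4 = 1/2)
a(t) = -t/7
E(g) = 2
N(o, y) = sqrt(-3/7 + o) (N(o, y) = sqrt(-1/7*3 + o) = sqrt(-3/7 + o))
L(G) = 1 (L(G) = 1/1 = 1)
(L(N(-3, E(-3))) - 1*(-15))*(-156) + B(8) = (1 - 1*(-15))*(-156) + 1/2 = (1 + 15)*(-156) + 1/2 = 16*(-156) + 1/2 = -2496 + 1/2 = -4991/2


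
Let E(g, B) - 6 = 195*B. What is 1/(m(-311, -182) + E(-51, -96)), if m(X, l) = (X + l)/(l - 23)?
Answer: -205/3835877 ≈ -5.3443e-5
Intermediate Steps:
E(g, B) = 6 + 195*B
m(X, l) = (X + l)/(-23 + l)
1/(m(-311, -182) + E(-51, -96)) = 1/((-311 - 182)/(-23 - 182) + (6 + 195*(-96))) = 1/(-493/(-205) + (6 - 18720)) = 1/(-1/205*(-493) - 18714) = 1/(493/205 - 18714) = 1/(-3835877/205) = -205/3835877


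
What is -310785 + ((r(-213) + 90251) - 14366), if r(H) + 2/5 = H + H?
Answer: -1176632/5 ≈ -2.3533e+5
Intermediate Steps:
r(H) = -⅖ + 2*H (r(H) = -⅖ + (H + H) = -⅖ + 2*H)
-310785 + ((r(-213) + 90251) - 14366) = -310785 + (((-⅖ + 2*(-213)) + 90251) - 14366) = -310785 + (((-⅖ - 426) + 90251) - 14366) = -310785 + ((-2132/5 + 90251) - 14366) = -310785 + (449123/5 - 14366) = -310785 + 377293/5 = -1176632/5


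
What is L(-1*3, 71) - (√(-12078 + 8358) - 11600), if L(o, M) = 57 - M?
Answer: 11586 - 2*I*√930 ≈ 11586.0 - 60.992*I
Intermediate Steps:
L(-1*3, 71) - (√(-12078 + 8358) - 11600) = (57 - 1*71) - (√(-12078 + 8358) - 11600) = (57 - 71) - (√(-3720) - 11600) = -14 - (2*I*√930 - 11600) = -14 - (-11600 + 2*I*√930) = -14 + (11600 - 2*I*√930) = 11586 - 2*I*√930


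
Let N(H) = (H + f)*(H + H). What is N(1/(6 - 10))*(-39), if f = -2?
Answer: -351/8 ≈ -43.875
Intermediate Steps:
N(H) = 2*H*(-2 + H) (N(H) = (H - 2)*(H + H) = (-2 + H)*(2*H) = 2*H*(-2 + H))
N(1/(6 - 10))*(-39) = (2*(-2 + 1/(6 - 10))/(6 - 10))*(-39) = (2*(-2 + 1/(-4))/(-4))*(-39) = (2*(-1/4)*(-2 - 1/4))*(-39) = (2*(-1/4)*(-9/4))*(-39) = (9/8)*(-39) = -351/8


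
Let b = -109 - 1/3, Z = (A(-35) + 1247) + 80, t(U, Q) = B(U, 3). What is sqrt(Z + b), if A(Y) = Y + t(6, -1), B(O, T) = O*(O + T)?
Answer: sqrt(11130)/3 ≈ 35.166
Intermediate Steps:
t(U, Q) = U*(3 + U) (t(U, Q) = U*(U + 3) = U*(3 + U))
A(Y) = 54 + Y (A(Y) = Y + 6*(3 + 6) = Y + 6*9 = Y + 54 = 54 + Y)
Z = 1346 (Z = ((54 - 35) + 1247) + 80 = (19 + 1247) + 80 = 1266 + 80 = 1346)
b = -328/3 (b = -109 - 1*1/3 = -109 - 1/3 = -328/3 ≈ -109.33)
sqrt(Z + b) = sqrt(1346 - 328/3) = sqrt(3710/3) = sqrt(11130)/3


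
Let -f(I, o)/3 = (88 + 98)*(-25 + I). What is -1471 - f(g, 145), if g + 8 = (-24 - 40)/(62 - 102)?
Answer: -94961/5 ≈ -18992.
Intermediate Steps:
g = -32/5 (g = -8 + (-24 - 40)/(62 - 102) = -8 - 64/(-40) = -8 - 64*(-1/40) = -8 + 8/5 = -32/5 ≈ -6.4000)
f(I, o) = 13950 - 558*I (f(I, o) = -3*(88 + 98)*(-25 + I) = -558*(-25 + I) = -3*(-4650 + 186*I) = 13950 - 558*I)
-1471 - f(g, 145) = -1471 - (13950 - 558*(-32/5)) = -1471 - (13950 + 17856/5) = -1471 - 1*87606/5 = -1471 - 87606/5 = -94961/5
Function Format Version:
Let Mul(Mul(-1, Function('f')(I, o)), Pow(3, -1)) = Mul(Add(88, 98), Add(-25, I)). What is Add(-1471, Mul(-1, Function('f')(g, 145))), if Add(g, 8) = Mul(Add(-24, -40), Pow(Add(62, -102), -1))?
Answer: Rational(-94961, 5) ≈ -18992.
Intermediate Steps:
g = Rational(-32, 5) (g = Add(-8, Mul(Add(-24, -40), Pow(Add(62, -102), -1))) = Add(-8, Mul(-64, Pow(-40, -1))) = Add(-8, Mul(-64, Rational(-1, 40))) = Add(-8, Rational(8, 5)) = Rational(-32, 5) ≈ -6.4000)
Function('f')(I, o) = Add(13950, Mul(-558, I)) (Function('f')(I, o) = Mul(-3, Mul(Add(88, 98), Add(-25, I))) = Mul(-3, Mul(186, Add(-25, I))) = Mul(-3, Add(-4650, Mul(186, I))) = Add(13950, Mul(-558, I)))
Add(-1471, Mul(-1, Function('f')(g, 145))) = Add(-1471, Mul(-1, Add(13950, Mul(-558, Rational(-32, 5))))) = Add(-1471, Mul(-1, Add(13950, Rational(17856, 5)))) = Add(-1471, Mul(-1, Rational(87606, 5))) = Add(-1471, Rational(-87606, 5)) = Rational(-94961, 5)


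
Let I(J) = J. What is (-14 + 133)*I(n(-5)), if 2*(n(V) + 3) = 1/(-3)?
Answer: -2261/6 ≈ -376.83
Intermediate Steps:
n(V) = -19/6 (n(V) = -3 + (1/2)/(-3) = -3 + (1/2)*(-1/3) = -3 - 1/6 = -19/6)
(-14 + 133)*I(n(-5)) = (-14 + 133)*(-19/6) = 119*(-19/6) = -2261/6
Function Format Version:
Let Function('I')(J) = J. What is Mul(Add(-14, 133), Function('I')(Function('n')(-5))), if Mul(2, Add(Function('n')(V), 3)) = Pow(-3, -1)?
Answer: Rational(-2261, 6) ≈ -376.83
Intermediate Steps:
Function('n')(V) = Rational(-19, 6) (Function('n')(V) = Add(-3, Mul(Rational(1, 2), Pow(-3, -1))) = Add(-3, Mul(Rational(1, 2), Rational(-1, 3))) = Add(-3, Rational(-1, 6)) = Rational(-19, 6))
Mul(Add(-14, 133), Function('I')(Function('n')(-5))) = Mul(Add(-14, 133), Rational(-19, 6)) = Mul(119, Rational(-19, 6)) = Rational(-2261, 6)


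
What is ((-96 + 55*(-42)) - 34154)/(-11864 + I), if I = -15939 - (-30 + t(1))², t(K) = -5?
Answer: 9140/7257 ≈ 1.2595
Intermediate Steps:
I = -17164 (I = -15939 - (-30 - 5)² = -15939 - 1*(-35)² = -15939 - 1*1225 = -15939 - 1225 = -17164)
((-96 + 55*(-42)) - 34154)/(-11864 + I) = ((-96 + 55*(-42)) - 34154)/(-11864 - 17164) = ((-96 - 2310) - 34154)/(-29028) = (-2406 - 34154)*(-1/29028) = -36560*(-1/29028) = 9140/7257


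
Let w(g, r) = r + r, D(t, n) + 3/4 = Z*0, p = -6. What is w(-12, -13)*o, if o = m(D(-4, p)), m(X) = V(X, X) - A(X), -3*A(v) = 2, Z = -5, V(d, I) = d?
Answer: 13/6 ≈ 2.1667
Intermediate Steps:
D(t, n) = -¾ (D(t, n) = -¾ - 5*0 = -¾ + 0 = -¾)
A(v) = -⅔ (A(v) = -⅓*2 = -⅔)
m(X) = ⅔ + X (m(X) = X - 1*(-⅔) = X + ⅔ = ⅔ + X)
w(g, r) = 2*r
o = -1/12 (o = ⅔ - ¾ = -1/12 ≈ -0.083333)
w(-12, -13)*o = (2*(-13))*(-1/12) = -26*(-1/12) = 13/6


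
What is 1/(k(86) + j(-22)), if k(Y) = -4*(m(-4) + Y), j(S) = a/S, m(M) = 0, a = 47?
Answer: -22/7615 ≈ -0.0028890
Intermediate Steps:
j(S) = 47/S
k(Y) = -4*Y (k(Y) = -4*(0 + Y) = -4*Y)
1/(k(86) + j(-22)) = 1/(-4*86 + 47/(-22)) = 1/(-344 + 47*(-1/22)) = 1/(-344 - 47/22) = 1/(-7615/22) = -22/7615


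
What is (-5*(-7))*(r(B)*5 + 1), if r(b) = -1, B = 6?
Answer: -140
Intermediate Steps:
(-5*(-7))*(r(B)*5 + 1) = (-5*(-7))*(-1*5 + 1) = 35*(-5 + 1) = 35*(-4) = -140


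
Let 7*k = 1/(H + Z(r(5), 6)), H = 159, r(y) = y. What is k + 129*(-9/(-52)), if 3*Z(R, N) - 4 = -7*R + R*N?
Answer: 241788/10829 ≈ 22.328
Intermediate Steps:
Z(R, N) = 4/3 - 7*R/3 + N*R/3 (Z(R, N) = 4/3 + (-7*R + R*N)/3 = 4/3 + (-7*R + N*R)/3 = 4/3 + (-7*R/3 + N*R/3) = 4/3 - 7*R/3 + N*R/3)
k = 3/3332 (k = 1/(7*(159 + (4/3 - 7/3*5 + (1/3)*6*5))) = 1/(7*(159 + (4/3 - 35/3 + 10))) = 1/(7*(159 - 1/3)) = 1/(7*(476/3)) = (1/7)*(3/476) = 3/3332 ≈ 0.00090036)
k + 129*(-9/(-52)) = 3/3332 + 129*(-9/(-52)) = 3/3332 + 129*(-9*(-1/52)) = 3/3332 + 129*(9/52) = 3/3332 + 1161/52 = 241788/10829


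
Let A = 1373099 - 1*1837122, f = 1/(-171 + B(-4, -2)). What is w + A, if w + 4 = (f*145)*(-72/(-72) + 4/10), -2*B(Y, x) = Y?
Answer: -78420766/169 ≈ -4.6403e+5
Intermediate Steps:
B(Y, x) = -Y/2
f = -1/169 (f = 1/(-171 - ½*(-4)) = 1/(-171 + 2) = 1/(-169) = -1/169 ≈ -0.0059172)
w = -879/169 (w = -4 + (-1/169*145)*(-72/(-72) + 4/10) = -4 - 145*(-72*(-1/72) + 4*(⅒))/169 = -4 - 145*(1 + ⅖)/169 = -4 - 145/169*7/5 = -4 - 203/169 = -879/169 ≈ -5.2012)
A = -464023 (A = 1373099 - 1837122 = -464023)
w + A = -879/169 - 464023 = -78420766/169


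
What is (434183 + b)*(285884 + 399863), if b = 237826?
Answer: 460828155723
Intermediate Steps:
(434183 + b)*(285884 + 399863) = (434183 + 237826)*(285884 + 399863) = 672009*685747 = 460828155723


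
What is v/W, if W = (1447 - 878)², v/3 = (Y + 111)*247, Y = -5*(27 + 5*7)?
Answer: -147459/323761 ≈ -0.45546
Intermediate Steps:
Y = -310 (Y = -5*(27 + 35) = -5*62 = -310)
v = -147459 (v = 3*((-310 + 111)*247) = 3*(-199*247) = 3*(-49153) = -147459)
W = 323761 (W = 569² = 323761)
v/W = -147459/323761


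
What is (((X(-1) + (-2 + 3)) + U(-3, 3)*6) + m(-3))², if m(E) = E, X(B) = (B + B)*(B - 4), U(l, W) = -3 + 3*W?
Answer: 1936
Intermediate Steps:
X(B) = 2*B*(-4 + B) (X(B) = (2*B)*(-4 + B) = 2*B*(-4 + B))
(((X(-1) + (-2 + 3)) + U(-3, 3)*6) + m(-3))² = (((2*(-1)*(-4 - 1) + (-2 + 3)) + (-3 + 3*3)*6) - 3)² = (((2*(-1)*(-5) + 1) + (-3 + 9)*6) - 3)² = (((10 + 1) + 6*6) - 3)² = ((11 + 36) - 3)² = (47 - 3)² = 44² = 1936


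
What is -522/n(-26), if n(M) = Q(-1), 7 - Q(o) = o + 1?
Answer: -522/7 ≈ -74.571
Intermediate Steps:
Q(o) = 6 - o (Q(o) = 7 - (o + 1) = 7 - (1 + o) = 7 + (-1 - o) = 6 - o)
n(M) = 7 (n(M) = 6 - 1*(-1) = 6 + 1 = 7)
-522/n(-26) = -522/7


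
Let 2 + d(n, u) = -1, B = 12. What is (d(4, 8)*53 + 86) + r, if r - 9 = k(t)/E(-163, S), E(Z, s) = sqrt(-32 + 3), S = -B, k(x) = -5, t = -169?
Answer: -64 + 5*I*sqrt(29)/29 ≈ -64.0 + 0.92848*I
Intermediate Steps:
d(n, u) = -3 (d(n, u) = -2 - 1 = -3)
S = -12 (S = -1*12 = -12)
E(Z, s) = I*sqrt(29) (E(Z, s) = sqrt(-29) = I*sqrt(29))
r = 9 + 5*I*sqrt(29)/29 (r = 9 - 5*(-I*sqrt(29)/29) = 9 - (-5)*I*sqrt(29)/29 = 9 + 5*I*sqrt(29)/29 ≈ 9.0 + 0.92848*I)
(d(4, 8)*53 + 86) + r = (-3*53 + 86) + (9 + 5*I*sqrt(29)/29) = (-159 + 86) + (9 + 5*I*sqrt(29)/29) = -73 + (9 + 5*I*sqrt(29)/29) = -64 + 5*I*sqrt(29)/29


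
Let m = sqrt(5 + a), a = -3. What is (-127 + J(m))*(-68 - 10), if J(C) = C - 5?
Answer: 10296 - 78*sqrt(2) ≈ 10186.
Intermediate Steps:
m = sqrt(2) (m = sqrt(5 - 3) = sqrt(2) ≈ 1.4142)
J(C) = -5 + C
(-127 + J(m))*(-68 - 10) = (-127 + (-5 + sqrt(2)))*(-68 - 10) = (-132 + sqrt(2))*(-78) = 10296 - 78*sqrt(2)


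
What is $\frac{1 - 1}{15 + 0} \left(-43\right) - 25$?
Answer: $-25$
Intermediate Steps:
$\frac{1 - 1}{15 + 0} \left(-43\right) - 25 = \frac{0}{15} \left(-43\right) - 25 = 0 \cdot \frac{1}{15} \left(-43\right) - 25 = 0 \left(-43\right) - 25 = 0 - 25 = -25$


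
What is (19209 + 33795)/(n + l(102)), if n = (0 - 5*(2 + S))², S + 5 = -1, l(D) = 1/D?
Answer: 5406408/40801 ≈ 132.51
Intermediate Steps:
S = -6 (S = -5 - 1 = -6)
n = 400 (n = (0 - 5*(2 - 6))² = (0 - 5*(-4))² = (0 + 20)² = 20² = 400)
(19209 + 33795)/(n + l(102)) = (19209 + 33795)/(400 + 1/102) = 53004/(400 + 1/102) = 53004/(40801/102) = 53004*(102/40801) = 5406408/40801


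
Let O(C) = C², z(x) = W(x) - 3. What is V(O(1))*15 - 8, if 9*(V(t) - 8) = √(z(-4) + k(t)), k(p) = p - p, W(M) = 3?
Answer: 112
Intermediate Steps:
k(p) = 0
z(x) = 0 (z(x) = 3 - 3 = 0)
V(t) = 8 (V(t) = 8 + √(0 + 0)/9 = 8 + √0/9 = 8 + (⅑)*0 = 8 + 0 = 8)
V(O(1))*15 - 8 = 8*15 - 8 = 120 - 8 = 112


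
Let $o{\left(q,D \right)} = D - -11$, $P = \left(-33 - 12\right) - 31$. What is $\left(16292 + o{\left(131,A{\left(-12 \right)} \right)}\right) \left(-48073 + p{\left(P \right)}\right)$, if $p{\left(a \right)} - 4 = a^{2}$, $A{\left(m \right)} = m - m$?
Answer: $-689502779$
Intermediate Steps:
$A{\left(m \right)} = 0$
$P = -76$ ($P = -45 - 31 = -76$)
$o{\left(q,D \right)} = 11 + D$ ($o{\left(q,D \right)} = D + 11 = 11 + D$)
$p{\left(a \right)} = 4 + a^{2}$
$\left(16292 + o{\left(131,A{\left(-12 \right)} \right)}\right) \left(-48073 + p{\left(P \right)}\right) = \left(16292 + \left(11 + 0\right)\right) \left(-48073 + \left(4 + \left(-76\right)^{2}\right)\right) = \left(16292 + 11\right) \left(-48073 + \left(4 + 5776\right)\right) = 16303 \left(-48073 + 5780\right) = 16303 \left(-42293\right) = -689502779$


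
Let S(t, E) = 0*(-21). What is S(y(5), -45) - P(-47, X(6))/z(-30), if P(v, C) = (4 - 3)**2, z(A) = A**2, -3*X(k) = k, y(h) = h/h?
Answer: -1/900 ≈ -0.0011111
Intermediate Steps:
y(h) = 1
S(t, E) = 0
X(k) = -k/3
P(v, C) = 1 (P(v, C) = 1**2 = 1)
S(y(5), -45) - P(-47, X(6))/z(-30) = 0 - 1/((-30)**2) = 0 - 1/900 = -1/900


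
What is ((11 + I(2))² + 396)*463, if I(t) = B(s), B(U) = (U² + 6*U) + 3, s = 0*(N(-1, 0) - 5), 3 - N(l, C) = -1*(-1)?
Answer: 274096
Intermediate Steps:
N(l, C) = 2 (N(l, C) = 3 - (-1)*(-1) = 3 - 1*1 = 3 - 1 = 2)
s = 0 (s = 0*(2 - 5) = 0*(-3) = 0)
B(U) = 3 + U² + 6*U
I(t) = 3 (I(t) = 3 + 0² + 6*0 = 3 + 0 + 0 = 3)
((11 + I(2))² + 396)*463 = ((11 + 3)² + 396)*463 = (14² + 396)*463 = (196 + 396)*463 = 592*463 = 274096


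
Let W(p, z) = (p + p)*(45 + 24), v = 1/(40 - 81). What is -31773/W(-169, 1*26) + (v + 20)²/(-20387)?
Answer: 357744867263/266419232378 ≈ 1.3428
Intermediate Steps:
v = -1/41 (v = 1/(-41) = -1/41 ≈ -0.024390)
W(p, z) = 138*p (W(p, z) = (2*p)*69 = 138*p)
-31773/W(-169, 1*26) + (v + 20)²/(-20387) = -31773/(138*(-169)) + (-1/41 + 20)²/(-20387) = -31773/(-23322) + (819/41)²*(-1/20387) = -31773*(-1/23322) + (670761/1681)*(-1/20387) = 10591/7774 - 670761/34270547 = 357744867263/266419232378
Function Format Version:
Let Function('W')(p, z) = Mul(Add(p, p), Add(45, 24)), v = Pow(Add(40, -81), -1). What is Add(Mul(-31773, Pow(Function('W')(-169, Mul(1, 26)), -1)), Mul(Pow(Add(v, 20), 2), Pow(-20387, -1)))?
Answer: Rational(357744867263, 266419232378) ≈ 1.3428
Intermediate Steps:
v = Rational(-1, 41) (v = Pow(-41, -1) = Rational(-1, 41) ≈ -0.024390)
Function('W')(p, z) = Mul(138, p) (Function('W')(p, z) = Mul(Mul(2, p), 69) = Mul(138, p))
Add(Mul(-31773, Pow(Function('W')(-169, Mul(1, 26)), -1)), Mul(Pow(Add(v, 20), 2), Pow(-20387, -1))) = Add(Mul(-31773, Pow(Mul(138, -169), -1)), Mul(Pow(Add(Rational(-1, 41), 20), 2), Pow(-20387, -1))) = Add(Mul(-31773, Pow(-23322, -1)), Mul(Pow(Rational(819, 41), 2), Rational(-1, 20387))) = Add(Mul(-31773, Rational(-1, 23322)), Mul(Rational(670761, 1681), Rational(-1, 20387))) = Add(Rational(10591, 7774), Rational(-670761, 34270547)) = Rational(357744867263, 266419232378)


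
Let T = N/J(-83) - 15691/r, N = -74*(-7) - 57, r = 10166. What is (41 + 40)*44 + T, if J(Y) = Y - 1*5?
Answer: 7199809/2024 ≈ 3557.2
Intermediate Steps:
N = 461 (N = 518 - 57 = 461)
J(Y) = -5 + Y (J(Y) = Y - 5 = -5 + Y)
T = -13727/2024 (T = 461/(-5 - 83) - 15691/10166 = 461/(-88) - 15691*1/10166 = 461*(-1/88) - 71/46 = -461/88 - 71/46 = -13727/2024 ≈ -6.7821)
(41 + 40)*44 + T = (41 + 40)*44 - 13727/2024 = 81*44 - 13727/2024 = 3564 - 13727/2024 = 7199809/2024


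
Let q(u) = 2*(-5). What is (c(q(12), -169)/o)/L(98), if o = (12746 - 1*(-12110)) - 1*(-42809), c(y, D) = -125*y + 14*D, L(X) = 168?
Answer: -31/315770 ≈ -9.8173e-5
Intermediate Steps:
q(u) = -10
o = 67665 (o = (12746 + 12110) + 42809 = 24856 + 42809 = 67665)
(c(q(12), -169)/o)/L(98) = ((-125*(-10) + 14*(-169))/67665)/168 = ((1250 - 2366)*(1/67665))*(1/168) = -1116*1/67665*(1/168) = -372/22555*1/168 = -31/315770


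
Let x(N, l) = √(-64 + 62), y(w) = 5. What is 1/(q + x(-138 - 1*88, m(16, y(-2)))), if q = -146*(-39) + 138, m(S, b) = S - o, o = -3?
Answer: 2916/17006113 - I*√2/34012226 ≈ 0.00017147 - 4.158e-8*I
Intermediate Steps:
m(S, b) = 3 + S (m(S, b) = S - 1*(-3) = S + 3 = 3 + S)
x(N, l) = I*√2 (x(N, l) = √(-2) = I*√2)
q = 5832 (q = 5694 + 138 = 5832)
1/(q + x(-138 - 1*88, m(16, y(-2)))) = 1/(5832 + I*√2)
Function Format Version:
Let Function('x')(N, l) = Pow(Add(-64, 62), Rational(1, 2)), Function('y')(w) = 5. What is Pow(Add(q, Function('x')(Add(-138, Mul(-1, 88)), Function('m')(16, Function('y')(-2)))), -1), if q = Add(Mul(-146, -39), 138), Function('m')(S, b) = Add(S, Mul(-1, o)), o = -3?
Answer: Add(Rational(2916, 17006113), Mul(Rational(-1, 34012226), I, Pow(2, Rational(1, 2)))) ≈ Add(0.00017147, Mul(-4.1580e-8, I))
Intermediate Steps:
Function('m')(S, b) = Add(3, S) (Function('m')(S, b) = Add(S, Mul(-1, -3)) = Add(S, 3) = Add(3, S))
Function('x')(N, l) = Mul(I, Pow(2, Rational(1, 2))) (Function('x')(N, l) = Pow(-2, Rational(1, 2)) = Mul(I, Pow(2, Rational(1, 2))))
q = 5832 (q = Add(5694, 138) = 5832)
Pow(Add(q, Function('x')(Add(-138, Mul(-1, 88)), Function('m')(16, Function('y')(-2)))), -1) = Pow(Add(5832, Mul(I, Pow(2, Rational(1, 2)))), -1)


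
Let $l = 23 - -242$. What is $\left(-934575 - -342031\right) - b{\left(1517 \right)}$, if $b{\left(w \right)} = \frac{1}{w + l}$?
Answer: $- \frac{1055913409}{1782} \approx -5.9254 \cdot 10^{5}$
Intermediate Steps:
$l = 265$ ($l = 23 + 242 = 265$)
$b{\left(w \right)} = \frac{1}{265 + w}$ ($b{\left(w \right)} = \frac{1}{w + 265} = \frac{1}{265 + w}$)
$\left(-934575 - -342031\right) - b{\left(1517 \right)} = \left(-934575 - -342031\right) - \frac{1}{265 + 1517} = \left(-934575 + 342031\right) - \frac{1}{1782} = -592544 - \frac{1}{1782} = - \frac{1055913409}{1782}$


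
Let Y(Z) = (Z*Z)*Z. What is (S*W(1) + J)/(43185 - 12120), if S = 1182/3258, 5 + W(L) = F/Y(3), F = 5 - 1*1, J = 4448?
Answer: 3430859/23970735 ≈ 0.14313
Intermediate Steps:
Y(Z) = Z**3 (Y(Z) = Z**2*Z = Z**3)
F = 4 (F = 5 - 1 = 4)
W(L) = -131/27 (W(L) = -5 + 4/(3**3) = -5 + 4/27 = -131/27)
S = 197/543 (S = 1182*(1/3258) = 197/543 ≈ 0.36280)
(S*W(1) + J)/(43185 - 12120) = ((197/543)*(-131/27) + 4448)/(43185 - 12120) = (-25807/14661 + 4448)/31065 = (65186321/14661)*(1/31065) = 3430859/23970735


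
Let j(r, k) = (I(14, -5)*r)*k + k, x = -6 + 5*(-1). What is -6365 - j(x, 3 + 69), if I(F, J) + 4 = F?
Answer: 1483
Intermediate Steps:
I(F, J) = -4 + F
x = -11 (x = -6 - 5 = -11)
j(r, k) = k + 10*k*r (j(r, k) = ((-4 + 14)*r)*k + k = (10*r)*k + k = 10*k*r + k = k + 10*k*r)
-6365 - j(x, 3 + 69) = -6365 - (3 + 69)*(1 + 10*(-11)) = -6365 - 72*(1 - 110) = -6365 - 72*(-109) = -6365 - 1*(-7848) = -6365 + 7848 = 1483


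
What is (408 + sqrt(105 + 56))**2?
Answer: (408 + sqrt(161))**2 ≈ 1.7698e+5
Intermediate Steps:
(408 + sqrt(105 + 56))**2 = (408 + sqrt(161))**2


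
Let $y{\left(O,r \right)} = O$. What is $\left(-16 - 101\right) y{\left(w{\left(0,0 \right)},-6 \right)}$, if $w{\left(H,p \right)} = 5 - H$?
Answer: $-585$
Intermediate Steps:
$\left(-16 - 101\right) y{\left(w{\left(0,0 \right)},-6 \right)} = \left(-16 - 101\right) \left(5 - 0\right) = - 117 \left(5 + 0\right) = \left(-117\right) 5 = -585$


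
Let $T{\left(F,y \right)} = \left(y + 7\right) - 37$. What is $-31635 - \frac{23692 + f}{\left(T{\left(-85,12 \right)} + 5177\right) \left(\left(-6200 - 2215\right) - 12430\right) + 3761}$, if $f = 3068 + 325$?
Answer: $- \frac{3401888489105}{107535594} \approx -31635.0$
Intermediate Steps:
$f = 3393$
$T{\left(F,y \right)} = -30 + y$ ($T{\left(F,y \right)} = \left(7 + y\right) - 37 = -30 + y$)
$-31635 - \frac{23692 + f}{\left(T{\left(-85,12 \right)} + 5177\right) \left(\left(-6200 - 2215\right) - 12430\right) + 3761} = -31635 - \frac{23692 + 3393}{\left(\left(-30 + 12\right) + 5177\right) \left(\left(-6200 - 2215\right) - 12430\right) + 3761} = -31635 - \frac{27085}{\left(-18 + 5177\right) \left(\left(-6200 - 2215\right) - 12430\right) + 3761} = -31635 - \frac{27085}{5159 \left(-8415 - 12430\right) + 3761} = -31635 - \frac{27085}{5159 \left(-20845\right) + 3761} = -31635 - \frac{27085}{-107539355 + 3761} = -31635 - \frac{27085}{-107535594} = -31635 - 27085 \left(- \frac{1}{107535594}\right) = -31635 - - \frac{27085}{107535594} = -31635 + \frac{27085}{107535594} = - \frac{3401888489105}{107535594}$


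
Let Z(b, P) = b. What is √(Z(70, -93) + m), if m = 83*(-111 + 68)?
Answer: I*√3499 ≈ 59.152*I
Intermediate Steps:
m = -3569 (m = 83*(-43) = -3569)
√(Z(70, -93) + m) = √(70 - 3569) = √(-3499) = I*√3499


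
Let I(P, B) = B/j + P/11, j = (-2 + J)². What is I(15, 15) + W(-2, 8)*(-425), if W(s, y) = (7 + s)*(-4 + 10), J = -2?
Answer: -2243595/176 ≈ -12748.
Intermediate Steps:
j = 16 (j = (-2 - 2)² = (-4)² = 16)
I(P, B) = P/11 + B/16 (I(P, B) = B/16 + P/11 = P/11 + B/16)
W(s, y) = 42 + 6*s (W(s, y) = (7 + s)*6 = 42 + 6*s)
I(15, 15) + W(-2, 8)*(-425) = ((1/11)*15 + (1/16)*15) + (42 + 6*(-2))*(-425) = (15/11 + 15/16) + (42 - 12)*(-425) = 405/176 + 30*(-425) = 405/176 - 12750 = -2243595/176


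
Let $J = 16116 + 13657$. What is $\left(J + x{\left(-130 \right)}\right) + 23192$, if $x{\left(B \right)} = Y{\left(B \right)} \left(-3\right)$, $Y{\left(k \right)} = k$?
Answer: $53355$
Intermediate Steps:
$x{\left(B \right)} = - 3 B$ ($x{\left(B \right)} = B \left(-3\right) = - 3 B$)
$J = 29773$
$\left(J + x{\left(-130 \right)}\right) + 23192 = \left(29773 - -390\right) + 23192 = \left(29773 + 390\right) + 23192 = 30163 + 23192 = 53355$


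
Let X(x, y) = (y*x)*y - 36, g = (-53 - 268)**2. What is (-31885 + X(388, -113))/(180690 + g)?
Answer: 1640817/94577 ≈ 17.349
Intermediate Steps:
g = 103041 (g = (-321)**2 = 103041)
X(x, y) = -36 + x*y**2 (X(x, y) = (x*y)*y - 36 = x*y**2 - 36 = -36 + x*y**2)
(-31885 + X(388, -113))/(180690 + g) = (-31885 + (-36 + 388*(-113)**2))/(180690 + 103041) = (-31885 + (-36 + 388*12769))/283731 = (-31885 + (-36 + 4954372))*(1/283731) = (-31885 + 4954336)*(1/283731) = 4922451*(1/283731) = 1640817/94577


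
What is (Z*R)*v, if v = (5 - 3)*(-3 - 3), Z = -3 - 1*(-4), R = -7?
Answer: 84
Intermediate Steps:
Z = 1 (Z = -3 + 4 = 1)
v = -12 (v = 2*(-6) = -12)
(Z*R)*v = (1*(-7))*(-12) = -7*(-12) = 84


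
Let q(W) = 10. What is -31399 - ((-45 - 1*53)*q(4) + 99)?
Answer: -30518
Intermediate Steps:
-31399 - ((-45 - 1*53)*q(4) + 99) = -31399 - ((-45 - 1*53)*10 + 99) = -31399 - ((-45 - 53)*10 + 99) = -31399 - (-98*10 + 99) = -31399 - (-980 + 99) = -31399 - 1*(-881) = -31399 + 881 = -30518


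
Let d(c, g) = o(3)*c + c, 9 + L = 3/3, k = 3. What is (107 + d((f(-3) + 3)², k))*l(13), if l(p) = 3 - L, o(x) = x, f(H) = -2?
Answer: 1221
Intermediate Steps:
L = -8 (L = -9 + 3/3 = -9 + 3*(⅓) = -9 + 1 = -8)
d(c, g) = 4*c (d(c, g) = 3*c + c = 4*c)
l(p) = 11 (l(p) = 3 - 1*(-8) = 3 + 8 = 11)
(107 + d((f(-3) + 3)², k))*l(13) = (107 + 4*(-2 + 3)²)*11 = (107 + 4*1²)*11 = (107 + 4*1)*11 = (107 + 4)*11 = 111*11 = 1221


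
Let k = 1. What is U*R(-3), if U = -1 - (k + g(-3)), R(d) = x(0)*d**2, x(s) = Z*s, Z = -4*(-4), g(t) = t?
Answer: 0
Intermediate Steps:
Z = 16
x(s) = 16*s
R(d) = 0 (R(d) = (16*0)*d**2 = 0*d**2 = 0)
U = 1 (U = -1 - (1 - 3) = -1 - 1*(-2) = -1 + 2 = 1)
U*R(-3) = 1*0 = 0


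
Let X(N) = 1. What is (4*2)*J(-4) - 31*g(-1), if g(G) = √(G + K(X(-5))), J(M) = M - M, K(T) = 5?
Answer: -62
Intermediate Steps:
J(M) = 0
g(G) = √(5 + G) (g(G) = √(G + 5) = √(5 + G))
(4*2)*J(-4) - 31*g(-1) = (4*2)*0 - 31*√(5 - 1) = 8*0 - 31*√4 = 0 - 31*2 = 0 - 62 = -62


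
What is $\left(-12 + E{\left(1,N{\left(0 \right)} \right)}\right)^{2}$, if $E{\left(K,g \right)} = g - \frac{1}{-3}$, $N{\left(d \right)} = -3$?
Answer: $\frac{1936}{9} \approx 215.11$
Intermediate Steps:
$E{\left(K,g \right)} = \frac{1}{3} + g$ ($E{\left(K,g \right)} = g - - \frac{1}{3} = g + \frac{1}{3} = \frac{1}{3} + g$)
$\left(-12 + E{\left(1,N{\left(0 \right)} \right)}\right)^{2} = \left(-12 + \left(\frac{1}{3} - 3\right)\right)^{2} = \left(-12 - \frac{8}{3}\right)^{2} = \left(- \frac{44}{3}\right)^{2} = \frac{1936}{9}$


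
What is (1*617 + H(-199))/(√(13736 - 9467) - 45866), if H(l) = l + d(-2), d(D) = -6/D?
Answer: -19309586/2103685687 - 421*√4269/2103685687 ≈ -0.0091920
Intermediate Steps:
H(l) = 3 + l (H(l) = l - 6/(-2) = l - 6*(-½) = l + 3 = 3 + l)
(1*617 + H(-199))/(√(13736 - 9467) - 45866) = (1*617 + (3 - 199))/(√(13736 - 9467) - 45866) = (617 - 196)/(√4269 - 45866) = 421/(-45866 + √4269)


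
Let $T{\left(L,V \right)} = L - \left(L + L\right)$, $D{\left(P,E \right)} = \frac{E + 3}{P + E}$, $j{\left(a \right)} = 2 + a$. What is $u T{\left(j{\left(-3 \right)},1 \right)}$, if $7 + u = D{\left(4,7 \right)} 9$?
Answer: $\frac{13}{11} \approx 1.1818$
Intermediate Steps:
$D{\left(P,E \right)} = \frac{3 + E}{E + P}$
$T{\left(L,V \right)} = - L$ ($T{\left(L,V \right)} = L - 2 L = - L$)
$u = \frac{13}{11}$ ($u = -7 + \frac{3 + 7}{7 + 4} \cdot 9 = -7 + \frac{1}{11} \cdot 10 \cdot 9 = -7 + \frac{10}{11} \cdot 9 = -7 + \frac{90}{11} = \frac{13}{11} \approx 1.1818$)
$u T{\left(j{\left(-3 \right)},1 \right)} = \frac{13 \left(- (2 - 3)\right)}{11} = \frac{13 \left(\left(-1\right) \left(-1\right)\right)}{11} = \frac{13}{11} \cdot 1 = \frac{13}{11}$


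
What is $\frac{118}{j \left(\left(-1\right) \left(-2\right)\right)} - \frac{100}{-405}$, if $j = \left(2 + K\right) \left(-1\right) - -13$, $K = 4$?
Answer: $\frac{4919}{567} \approx 8.6755$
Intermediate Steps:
$j = 7$ ($j = \left(2 + 4\right) \left(-1\right) - -13 = 6 \left(-1\right) + 13 = -6 + 13 = 7$)
$\frac{118}{j \left(\left(-1\right) \left(-2\right)\right)} - \frac{100}{-405} = \frac{118}{7 \left(\left(-1\right) \left(-2\right)\right)} - \frac{100}{-405} = \frac{118}{7 \cdot 2} - - \frac{20}{81} = \frac{118}{14} + \frac{20}{81} = 118 \cdot \frac{1}{14} + \frac{20}{81} = \frac{59}{7} + \frac{20}{81} = \frac{4919}{567}$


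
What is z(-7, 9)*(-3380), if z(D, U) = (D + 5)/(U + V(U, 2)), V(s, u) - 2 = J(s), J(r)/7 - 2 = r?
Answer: 845/11 ≈ 76.818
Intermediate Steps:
J(r) = 14 + 7*r
V(s, u) = 16 + 7*s (V(s, u) = 2 + (14 + 7*s) = 16 + 7*s)
z(D, U) = (5 + D)/(16 + 8*U) (z(D, U) = (D + 5)/(U + (16 + 7*U)) = (5 + D)/(16 + 8*U))
z(-7, 9)*(-3380) = ((5 - 7)/(8*(2 + 9)))*(-3380) = ((1/8)*(-2)/11)*(-3380) = ((1/8)*(1/11)*(-2))*(-3380) = -1/44*(-3380) = 845/11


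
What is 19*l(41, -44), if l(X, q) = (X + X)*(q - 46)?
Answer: -140220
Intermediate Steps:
l(X, q) = 2*X*(-46 + q) (l(X, q) = (2*X)*(-46 + q) = 2*X*(-46 + q))
19*l(41, -44) = 19*(2*41*(-46 - 44)) = 19*(2*41*(-90)) = 19*(-7380) = -140220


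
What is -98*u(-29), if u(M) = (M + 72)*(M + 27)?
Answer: 8428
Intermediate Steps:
u(M) = (27 + M)*(72 + M) (u(M) = (72 + M)*(27 + M) = (27 + M)*(72 + M))
-98*u(-29) = -98*(1944 + (-29)**2 + 99*(-29)) = -98*(1944 + 841 - 2871) = -98*(-86) = 8428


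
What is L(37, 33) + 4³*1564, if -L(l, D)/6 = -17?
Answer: 100198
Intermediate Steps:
L(l, D) = 102 (L(l, D) = -6*(-17) = 102)
L(37, 33) + 4³*1564 = 102 + 4³*1564 = 102 + 64*1564 = 102 + 100096 = 100198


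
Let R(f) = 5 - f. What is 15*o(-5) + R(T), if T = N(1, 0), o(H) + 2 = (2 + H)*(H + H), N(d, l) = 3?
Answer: 422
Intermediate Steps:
o(H) = -2 + 2*H*(2 + H) (o(H) = -2 + (2 + H)*(H + H) = -2 + (2 + H)*(2*H) = -2 + 2*H*(2 + H))
T = 3
15*o(-5) + R(T) = 15*(-2 + 2*(-5)**2 + 4*(-5)) + (5 - 1*3) = 15*(-2 + 2*25 - 20) + (5 - 3) = 15*(-2 + 50 - 20) + 2 = 15*28 + 2 = 420 + 2 = 422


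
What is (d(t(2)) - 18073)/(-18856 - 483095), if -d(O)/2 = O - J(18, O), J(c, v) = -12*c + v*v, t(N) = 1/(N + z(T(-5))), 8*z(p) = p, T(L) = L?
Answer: 2239153/60736071 ≈ 0.036867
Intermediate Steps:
z(p) = p/8
t(N) = 1/(-5/8 + N) (t(N) = 1/(N + (⅛)*(-5)) = 1/(N - 5/8) = 1/(-5/8 + N))
J(c, v) = v² - 12*c (J(c, v) = -12*c + v² = v² - 12*c)
d(O) = -432 - 2*O + 2*O² (d(O) = -2*(O - (O² - 12*18)) = -2*(O - (O² - 216)) = -2*(O - (-216 + O²)) = -2*(O + (216 - O²)) = -2*(216 + O - O²) = -432 - 2*O + 2*O²)
(d(t(2)) - 18073)/(-18856 - 483095) = ((-432 - 16/(-5 + 8*2) + 2*(8/(-5 + 8*2))²) - 18073)/(-18856 - 483095) = ((-432 - 16/(-5 + 16) + 2*(8/(-5 + 16))²) - 18073)/(-501951) = ((-432 - 16/11 + 2*(8/11)²) - 18073)*(-1/501951) = ((-432 - 16/11 + 2*(8*(1/11))²) - 18073)*(-1/501951) = ((-432 - 2*8/11 + 2*(8/11)²) - 18073)*(-1/501951) = ((-432 - 16/11 + 2*(64/121)) - 18073)*(-1/501951) = ((-432 - 16/11 + 128/121) - 18073)*(-1/501951) = (-52320/121 - 18073)*(-1/501951) = -2239153/121*(-1/501951) = 2239153/60736071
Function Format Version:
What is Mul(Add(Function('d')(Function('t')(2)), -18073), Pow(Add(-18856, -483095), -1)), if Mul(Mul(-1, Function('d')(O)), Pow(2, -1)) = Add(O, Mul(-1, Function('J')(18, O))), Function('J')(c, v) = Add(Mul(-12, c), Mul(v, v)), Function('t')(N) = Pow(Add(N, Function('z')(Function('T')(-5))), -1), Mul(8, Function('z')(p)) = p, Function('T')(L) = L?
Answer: Rational(2239153, 60736071) ≈ 0.036867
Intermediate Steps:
Function('z')(p) = Mul(Rational(1, 8), p)
Function('t')(N) = Pow(Add(Rational(-5, 8), N), -1) (Function('t')(N) = Pow(Add(N, Mul(Rational(1, 8), -5)), -1) = Pow(Add(N, Rational(-5, 8)), -1) = Pow(Add(Rational(-5, 8), N), -1))
Function('J')(c, v) = Add(Pow(v, 2), Mul(-12, c)) (Function('J')(c, v) = Add(Mul(-12, c), Pow(v, 2)) = Add(Pow(v, 2), Mul(-12, c)))
Function('d')(O) = Add(-432, Mul(-2, O), Mul(2, Pow(O, 2))) (Function('d')(O) = Mul(-2, Add(O, Mul(-1, Add(Pow(O, 2), Mul(-12, 18))))) = Mul(-2, Add(O, Mul(-1, Add(Pow(O, 2), -216)))) = Mul(-2, Add(O, Mul(-1, Add(-216, Pow(O, 2))))) = Mul(-2, Add(O, Add(216, Mul(-1, Pow(O, 2))))) = Mul(-2, Add(216, O, Mul(-1, Pow(O, 2)))) = Add(-432, Mul(-2, O), Mul(2, Pow(O, 2))))
Mul(Add(Function('d')(Function('t')(2)), -18073), Pow(Add(-18856, -483095), -1)) = Mul(Add(Add(-432, Mul(-2, Mul(8, Pow(Add(-5, Mul(8, 2)), -1))), Mul(2, Pow(Mul(8, Pow(Add(-5, Mul(8, 2)), -1)), 2))), -18073), Pow(Add(-18856, -483095), -1)) = Mul(Add(Add(-432, Mul(-2, Mul(8, Pow(Add(-5, 16), -1))), Mul(2, Pow(Mul(8, Pow(Add(-5, 16), -1)), 2))), -18073), Pow(-501951, -1)) = Mul(Add(Add(-432, Mul(-2, Mul(8, Pow(11, -1))), Mul(2, Pow(Mul(8, Pow(11, -1)), 2))), -18073), Rational(-1, 501951)) = Mul(Add(Add(-432, Mul(-2, Mul(8, Rational(1, 11))), Mul(2, Pow(Mul(8, Rational(1, 11)), 2))), -18073), Rational(-1, 501951)) = Mul(Add(Add(-432, Mul(-2, Rational(8, 11)), Mul(2, Pow(Rational(8, 11), 2))), -18073), Rational(-1, 501951)) = Mul(Add(Add(-432, Rational(-16, 11), Mul(2, Rational(64, 121))), -18073), Rational(-1, 501951)) = Mul(Add(Add(-432, Rational(-16, 11), Rational(128, 121)), -18073), Rational(-1, 501951)) = Mul(Add(Rational(-52320, 121), -18073), Rational(-1, 501951)) = Mul(Rational(-2239153, 121), Rational(-1, 501951)) = Rational(2239153, 60736071)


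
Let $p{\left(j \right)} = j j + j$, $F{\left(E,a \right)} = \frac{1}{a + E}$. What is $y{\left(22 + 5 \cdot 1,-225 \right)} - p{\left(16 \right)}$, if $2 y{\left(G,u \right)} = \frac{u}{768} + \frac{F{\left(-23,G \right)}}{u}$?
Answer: $- \frac{31351339}{115200} \approx -272.15$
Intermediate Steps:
$F{\left(E,a \right)} = \frac{1}{E + a}$
$p{\left(j \right)} = j + j^{2}$ ($p{\left(j \right)} = j^{2} + j = j + j^{2}$)
$y{\left(G,u \right)} = \frac{u}{1536} + \frac{1}{2 u \left(-23 + G\right)}$ ($y{\left(G,u \right)} = \frac{\frac{u}{768} + \frac{1}{\left(-23 + G\right) u}}{2} = \frac{u \frac{1}{768} + \frac{1}{u \left(-23 + G\right)}}{2} = \frac{\frac{u}{768} + \frac{1}{u \left(-23 + G\right)}}{2} = \frac{u}{1536} + \frac{1}{2 u \left(-23 + G\right)}$)
$y{\left(22 + 5 \cdot 1,-225 \right)} - p{\left(16 \right)} = \frac{768 + \left(-225\right)^{2} \left(-23 + \left(22 + 5 \cdot 1\right)\right)}{1536 \left(-225\right) \left(-23 + \left(22 + 5 \cdot 1\right)\right)} - 16 \left(1 + 16\right) = \frac{1}{1536} \left(- \frac{1}{225}\right) \frac{1}{-23 + \left(22 + 5\right)} \left(768 + 50625 \left(-23 + \left(22 + 5\right)\right)\right) - 16 \cdot 17 = \frac{1}{1536} \left(- \frac{1}{225}\right) \frac{1}{-23 + 27} \left(768 + 50625 \left(-23 + 27\right)\right) - 272 = \frac{1}{1536} \left(- \frac{1}{225}\right) \frac{1}{4} \left(768 + 50625 \cdot 4\right) - 272 = \frac{1}{1536} \left(- \frac{1}{225}\right) \frac{1}{4} \left(768 + 202500\right) - 272 = \frac{1}{1536} \left(- \frac{1}{225}\right) \frac{1}{4} \cdot 203268 - 272 = - \frac{16939}{115200} - 272 = - \frac{31351339}{115200}$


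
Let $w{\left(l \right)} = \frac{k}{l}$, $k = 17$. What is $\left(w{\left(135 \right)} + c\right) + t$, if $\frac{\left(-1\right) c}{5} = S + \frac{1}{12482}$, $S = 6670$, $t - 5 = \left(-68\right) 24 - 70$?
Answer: $- \frac{59056436771}{1685070} \approx -35047.0$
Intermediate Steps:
$w{\left(l \right)} = \frac{17}{l}$
$t = -1697$ ($t = 5 - 1702 = -1697$)
$c = - \frac{416274705}{12482}$ ($c = - 5 \left(6670 + \frac{1}{12482}\right) = \left(-5\right) \frac{83254941}{12482} = - \frac{416274705}{12482} \approx -33350.0$)
$\left(w{\left(135 \right)} + c\right) + t = \left(\frac{17}{135} - \frac{416274705}{12482}\right) - 1697 = - \frac{56196872981}{1685070} - 1697 = - \frac{59056436771}{1685070}$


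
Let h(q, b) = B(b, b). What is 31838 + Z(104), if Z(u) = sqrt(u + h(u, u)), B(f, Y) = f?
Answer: 31838 + 4*sqrt(13) ≈ 31852.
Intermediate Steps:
h(q, b) = b
Z(u) = sqrt(2)*sqrt(u) (Z(u) = sqrt(u + u) = sqrt(2*u) = sqrt(2)*sqrt(u))
31838 + Z(104) = 31838 + sqrt(2)*sqrt(104) = 31838 + sqrt(2)*(2*sqrt(26)) = 31838 + 4*sqrt(13)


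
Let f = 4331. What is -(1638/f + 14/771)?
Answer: -1323532/3339201 ≈ -0.39636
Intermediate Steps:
-(1638/f + 14/771) = -(1638/4331 + 14/771) = -1*1323532/3339201 = -1323532/3339201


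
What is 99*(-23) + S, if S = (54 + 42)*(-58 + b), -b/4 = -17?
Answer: -1317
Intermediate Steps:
b = 68 (b = -4*(-17) = 68)
S = 960 (S = (54 + 42)*(-58 + 68) = 96*10 = 960)
99*(-23) + S = 99*(-23) + 960 = -2277 + 960 = -1317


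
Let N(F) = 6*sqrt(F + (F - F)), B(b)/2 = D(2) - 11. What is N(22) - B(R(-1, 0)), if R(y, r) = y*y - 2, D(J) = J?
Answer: 18 + 6*sqrt(22) ≈ 46.143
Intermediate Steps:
R(y, r) = -2 + y**2 (R(y, r) = y**2 - 2 = -2 + y**2)
B(b) = -18 (B(b) = 2*(2 - 11) = 2*(-9) = -18)
N(F) = 6*sqrt(F) (N(F) = 6*sqrt(F + 0) = 6*sqrt(F))
N(22) - B(R(-1, 0)) = 6*sqrt(22) - 1*(-18) = 6*sqrt(22) + 18 = 18 + 6*sqrt(22)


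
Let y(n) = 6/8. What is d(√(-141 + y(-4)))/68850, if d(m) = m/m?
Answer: 1/68850 ≈ 1.4524e-5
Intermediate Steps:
y(n) = ¾ (y(n) = 6*(⅛) = ¾)
d(m) = 1
d(√(-141 + y(-4)))/68850 = 1/68850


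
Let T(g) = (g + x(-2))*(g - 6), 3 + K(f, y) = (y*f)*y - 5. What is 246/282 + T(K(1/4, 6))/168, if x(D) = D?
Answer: 7123/7896 ≈ 0.90210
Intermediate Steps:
K(f, y) = -8 + f*y**2 (K(f, y) = -3 + ((y*f)*y - 5) = -3 + ((f*y)*y - 5) = -3 + (f*y**2 - 5) = -3 + (-5 + f*y**2) = -8 + f*y**2)
T(g) = (-6 + g)*(-2 + g) (T(g) = (g - 2)*(g - 6) = (-2 + g)*(-6 + g) = (-6 + g)*(-2 + g))
246/282 + T(K(1/4, 6))/168 = 246/282 + (12 + (-8 + 6**2/4)**2 - 8*(-8 + 6**2/4))/168 = 246*(1/282) + (12 + (-8 + (1/4)*36)**2 - 8*(-8 + (1/4)*36))*(1/168) = 41/47 + (12 + (-8 + 9)**2 - 8*(-8 + 9))*(1/168) = 41/47 + (12 + 1**2 - 8*1)*(1/168) = 41/47 + (12 + 1 - 8)*(1/168) = 41/47 + 5*(1/168) = 41/47 + 5/168 = 7123/7896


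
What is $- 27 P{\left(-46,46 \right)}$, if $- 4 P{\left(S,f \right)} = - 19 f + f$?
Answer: $-5589$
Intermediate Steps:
$P{\left(S,f \right)} = \frac{9 f}{2}$ ($P{\left(S,f \right)} = - \frac{- 19 f + f}{4} = - \frac{\left(-18\right) f}{4} = \frac{9 f}{2}$)
$- 27 P{\left(-46,46 \right)} = - 27 \cdot \frac{9}{2} \cdot 46 = \left(-27\right) 207 = -5589$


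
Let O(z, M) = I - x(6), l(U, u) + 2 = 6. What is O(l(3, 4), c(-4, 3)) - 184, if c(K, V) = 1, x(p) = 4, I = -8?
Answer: -196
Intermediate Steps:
l(U, u) = 4 (l(U, u) = -2 + 6 = 4)
O(z, M) = -12 (O(z, M) = -8 - 1*4 = -8 - 4 = -12)
O(l(3, 4), c(-4, 3)) - 184 = -12 - 184 = -196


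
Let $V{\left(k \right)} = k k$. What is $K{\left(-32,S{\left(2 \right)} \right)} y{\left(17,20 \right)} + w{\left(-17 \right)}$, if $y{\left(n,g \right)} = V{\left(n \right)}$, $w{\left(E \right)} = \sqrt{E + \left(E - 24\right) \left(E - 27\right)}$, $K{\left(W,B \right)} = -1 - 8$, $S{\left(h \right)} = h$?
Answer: $-2601 + \sqrt{1787} \approx -2558.7$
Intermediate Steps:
$K{\left(W,B \right)} = -9$ ($K{\left(W,B \right)} = -1 - 8 = -9$)
$V{\left(k \right)} = k^{2}$
$w{\left(E \right)} = \sqrt{E + \left(-27 + E\right) \left(-24 + E\right)}$ ($w{\left(E \right)} = \sqrt{E + \left(-24 + E\right) \left(-27 + E\right)} = \sqrt{E + \left(-27 + E\right) \left(-24 + E\right)}$)
$y{\left(n,g \right)} = n^{2}$
$K{\left(-32,S{\left(2 \right)} \right)} y{\left(17,20 \right)} + w{\left(-17 \right)} = - 9 \cdot 17^{2} + \sqrt{648 + \left(-17\right)^{2} - -850} = \left(-9\right) 289 + \sqrt{648 + 289 + 850} = -2601 + \sqrt{1787}$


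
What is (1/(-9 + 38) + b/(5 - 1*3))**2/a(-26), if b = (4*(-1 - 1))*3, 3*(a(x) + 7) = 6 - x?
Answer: 361227/9251 ≈ 39.047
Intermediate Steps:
a(x) = -5 - x/3 (a(x) = -7 + (6 - x)/3 = -7 + (2 - x/3) = -5 - x/3)
b = -24 (b = (4*(-2))*3 = -8*3 = -24)
(1/(-9 + 38) + b/(5 - 1*3))**2/a(-26) = (1/(-9 + 38) - 24/(5 - 1*3))**2/(-5 - 1/3*(-26)) = (1/29 - 24/(5 - 3))**2/(-5 + 26/3) = (1/29 - 24/2)**2/(11/3) = (1/29 - 24*1/2)**2*(3/11) = (1/29 - 12)**2*(3/11) = (-347/29)**2*(3/11) = (120409/841)*(3/11) = 361227/9251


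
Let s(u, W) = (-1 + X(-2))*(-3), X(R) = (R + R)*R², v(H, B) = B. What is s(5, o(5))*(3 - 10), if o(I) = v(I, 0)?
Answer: -357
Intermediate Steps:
o(I) = 0
X(R) = 2*R³ (X(R) = (2*R)*R² = 2*R³)
s(u, W) = 51 (s(u, W) = (-1 + 2*(-2)³)*(-3) = (-1 + 2*(-8))*(-3) = (-1 - 16)*(-3) = -17*(-3) = 51)
s(5, o(5))*(3 - 10) = 51*(3 - 10) = 51*(-7) = -357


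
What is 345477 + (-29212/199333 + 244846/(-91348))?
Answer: 3145312758323087/9104335442 ≈ 3.4547e+5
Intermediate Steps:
345477 + (-29212/199333 + 244846/(-91348)) = 345477 + (-29212*1/199333 + 244846*(-1/91348)) = 345477 + (-29212/199333 - 122423/45674) = 345477 - 25737172747/9104335442 = 3145312758323087/9104335442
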